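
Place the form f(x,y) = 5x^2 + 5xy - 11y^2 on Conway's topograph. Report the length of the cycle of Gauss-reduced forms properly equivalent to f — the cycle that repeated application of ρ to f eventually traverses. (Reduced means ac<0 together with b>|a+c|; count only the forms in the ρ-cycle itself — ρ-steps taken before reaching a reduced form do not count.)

D = 245, ⌊√D⌋ = 15
descent: ρ → (-11,-5,5)
descent: ρ → (5,15,-1)  [lands on river]
river: ρ → (-1,15,5)
ρ-cycle length = 2 (tail of 2 descent steps not counted)

2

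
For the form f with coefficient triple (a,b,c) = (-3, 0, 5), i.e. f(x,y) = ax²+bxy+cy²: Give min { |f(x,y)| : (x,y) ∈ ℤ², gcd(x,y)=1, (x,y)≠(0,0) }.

descent: ρ → (5,0,-3)
descent: ρ → (-3,6,2)  [lands on river]
river: ρ → (2,6,-3)
closes: descent 2, river 2
min |a| on river = 2

2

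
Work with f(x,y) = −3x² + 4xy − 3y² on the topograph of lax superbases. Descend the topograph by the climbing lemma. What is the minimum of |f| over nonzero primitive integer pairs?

translate: b→2 (≡-4 mod 6), so (3,-4,3)→(3,2,2)
flip: (3,2,2)→(2,-2,3)
translate: b→2 (≡-2 mod 4), so (2,-2,3)→(2,2,3)
reduced (well bottom): (2,2,3) with a≤c, −a<b≤a
well minimum |f| = |-2| = 2 (negative-definite)

2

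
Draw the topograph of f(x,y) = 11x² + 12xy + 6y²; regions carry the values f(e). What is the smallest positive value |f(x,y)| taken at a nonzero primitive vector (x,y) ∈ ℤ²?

translate: b→-10 (≡12 mod 22), so (11,12,6)→(11,-10,5)
flip: (11,-10,5)→(5,10,11)
translate: b→0 (≡10 mod 10), so (5,10,11)→(5,0,6)
reduced (well bottom): (5,0,6) with a≤c, −a<b≤a
well minimum = a = 5

5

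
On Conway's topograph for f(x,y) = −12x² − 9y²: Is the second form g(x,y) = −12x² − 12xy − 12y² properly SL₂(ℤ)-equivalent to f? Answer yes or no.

D₁ = -432, D₂ = -432
f is negative-definite; reduce −f:
−f: flip: (12,0,9)→(9,0,12)
−f: reduced (well bottom): (9,0,12) with a≤c, −a<b≤a
flip sign back: reduced form of f is (-9,0,-12)
g is negative-definite; reduce −g:
−g: reduced (well bottom): (12,12,12) with a≤c, −a<b≤a
flip sign back: reduced form of g is (-12,-12,-12)
reduced forms (-9, 0, -12) vs (-12, -12, -12) ⇒ inequivalent

no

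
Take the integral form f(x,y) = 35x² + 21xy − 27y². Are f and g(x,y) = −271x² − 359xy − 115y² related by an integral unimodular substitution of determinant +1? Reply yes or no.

D₁ = 4221, D₂ = 4221
river cycle of f (length 6): (-27, 33, 29), (29, 25, -31), (-31, 37, 23), (23, 55, -13), (-13, 49, 35), (35, 21, -27)
river cycle of g (length 6): (-13, 49, 35), (35, 21, -27), (-27, 33, 29), (29, 25, -31), (-31, 37, 23), (23, 55, -13)
cycles coincide ⇒ equivalent

yes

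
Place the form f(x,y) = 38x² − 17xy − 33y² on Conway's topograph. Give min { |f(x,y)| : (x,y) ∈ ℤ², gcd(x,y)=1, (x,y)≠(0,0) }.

descent: ρ → (-33,17,38)  [lands on river]
river: ρ → (38,59,-12)
river: ρ → (-12,61,33)
river: ρ → (33,71,-2)
river: ρ → (-2,69,68)
river: ρ → (68,67,-3)
river: ρ → (-3,71,22)
river: ρ → (22,61,-18)
river: ρ → (-18,47,43)
river: ρ → (43,39,-22)
river: ρ → (-22,49,33)
river: ρ → (33,17,-38)
river: ρ → (-38,59,12)
river: ρ → (12,61,-33)
river: ρ → (-33,71,2)
river: ρ → (2,69,-68)
river: ρ → (-68,67,3)
river: ρ → (3,71,-22)
river: ρ → (-22,61,18)
river: ρ → (18,47,-43)
river: ρ → (-43,39,22)
river: ρ → (22,49,-33)
closes: descent 1, river 22
min |a| on river = 2

2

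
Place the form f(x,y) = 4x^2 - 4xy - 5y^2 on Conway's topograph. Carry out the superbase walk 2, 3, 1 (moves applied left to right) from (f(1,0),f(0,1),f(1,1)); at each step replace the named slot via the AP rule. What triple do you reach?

start (4,-5,-5) = (f(1,0),f(0,1),f(1,1))
replace slot 2: 2·(4+(-5)) − (-5) = 3 → (4,3,-5)
replace slot 3: 2·(4+3) − (-5) = 19 → (4,3,19)
replace slot 1: 2·(3+19) − 4 = 40 → (40,3,19)

40,3,19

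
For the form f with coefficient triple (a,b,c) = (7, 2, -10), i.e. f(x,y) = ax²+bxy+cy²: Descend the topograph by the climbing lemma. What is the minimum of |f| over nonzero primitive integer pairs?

descent: ρ → (-10,-2,7)
descent: ρ → (7,16,-1)  [lands on river]
river: ρ → (-1,16,7)
river: ρ → (7,12,-5)
river: ρ → (-5,8,11)
river: ρ → (11,14,-2)
river: ρ → (-2,14,11)
river: ρ → (11,8,-5)
river: ρ → (-5,12,7)
closes: descent 2, river 8
min |a| on river = 1

1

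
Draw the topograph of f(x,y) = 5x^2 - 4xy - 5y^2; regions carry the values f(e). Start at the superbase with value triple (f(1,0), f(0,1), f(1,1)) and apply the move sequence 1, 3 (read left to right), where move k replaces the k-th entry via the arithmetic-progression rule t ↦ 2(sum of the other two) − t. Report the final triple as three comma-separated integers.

start (5,-5,-4) = (f(1,0),f(0,1),f(1,1))
replace slot 1: 2·((-5)+(-4)) − 5 = -23 → (-23,-5,-4)
replace slot 3: 2·((-23)+(-5)) − (-4) = -52 → (-23,-5,-52)

-23,-5,-52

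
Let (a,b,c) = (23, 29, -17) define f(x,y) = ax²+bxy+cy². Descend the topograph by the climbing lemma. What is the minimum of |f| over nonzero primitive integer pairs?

river: ρ → (-17,39,13)
river: ρ → (13,39,-17)
river: ρ → (-17,29,23)
river: ρ → (23,17,-23)
river: ρ → (-23,29,17)
river: ρ → (17,39,-13)
river: ρ → (-13,39,17)
river: ρ → (17,29,-23)
river: ρ → (-23,17,23)
river: ρ → (23,29,-17)
closes: descent 0, river 10
min |a| on river = 13

13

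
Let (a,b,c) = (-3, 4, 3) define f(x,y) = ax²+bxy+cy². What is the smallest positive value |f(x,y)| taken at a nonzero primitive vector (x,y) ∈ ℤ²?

river: ρ → (3,2,-4)
river: ρ → (-4,6,1)
river: ρ → (1,6,-4)
river: ρ → (-4,2,3)
river: ρ → (3,4,-3)
river: ρ → (-3,2,4)
river: ρ → (4,6,-1)
river: ρ → (-1,6,4)
river: ρ → (4,2,-3)
river: ρ → (-3,4,3)
closes: descent 0, river 10
min |a| on river = 1

1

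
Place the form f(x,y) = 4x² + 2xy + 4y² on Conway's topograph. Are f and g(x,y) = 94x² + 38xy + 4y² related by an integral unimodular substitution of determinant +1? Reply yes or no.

D₁ = -60, D₂ = -60
f: reduced (well bottom): (4,2,4) with a≤c, −a<b≤a
g: flip: (94,38,4)→(4,-38,94)
g: translate: b→2 (≡-38 mod 8), so (4,-38,94)→(4,2,4)
g: reduced (well bottom): (4,2,4) with a≤c, −a<b≤a
reduced forms (4, 2, 4) vs (4, 2, 4) ⇒ equivalent

yes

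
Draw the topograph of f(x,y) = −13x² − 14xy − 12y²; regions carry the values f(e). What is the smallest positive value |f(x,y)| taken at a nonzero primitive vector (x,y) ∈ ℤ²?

translate: b→-12 (≡14 mod 26), so (13,14,12)→(13,-12,11)
flip: (13,-12,11)→(11,12,13)
translate: b→-10 (≡12 mod 22), so (11,12,13)→(11,-10,12)
reduced (well bottom): (11,-10,12) with a≤c, −a<b≤a
well minimum |f| = |-11| = 11 (negative-definite)

11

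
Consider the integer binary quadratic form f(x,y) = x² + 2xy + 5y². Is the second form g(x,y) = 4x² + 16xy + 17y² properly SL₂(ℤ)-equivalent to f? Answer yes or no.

D₁ = -16, D₂ = -16
f: translate: b→0 (≡2 mod 2), so (1,2,5)→(1,0,4)
f: reduced (well bottom): (1,0,4) with a≤c, −a<b≤a
g: translate: b→0 (≡16 mod 8), so (4,16,17)→(4,0,1)
g: flip: (4,0,1)→(1,0,4)
g: reduced (well bottom): (1,0,4) with a≤c, −a<b≤a
reduced forms (1, 0, 4) vs (1, 0, 4) ⇒ equivalent

yes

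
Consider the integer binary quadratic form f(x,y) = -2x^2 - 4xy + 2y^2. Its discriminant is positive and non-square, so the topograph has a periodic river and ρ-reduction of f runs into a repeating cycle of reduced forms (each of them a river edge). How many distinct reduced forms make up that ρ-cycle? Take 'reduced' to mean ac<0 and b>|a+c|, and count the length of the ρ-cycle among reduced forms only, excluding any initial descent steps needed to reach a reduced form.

D = 32, ⌊√D⌋ = 5
descent: ρ → (2,4,-2)  [lands on river]
river: ρ → (-2,4,2)
ρ-cycle length = 2 (tail of 1 descent step not counted)

2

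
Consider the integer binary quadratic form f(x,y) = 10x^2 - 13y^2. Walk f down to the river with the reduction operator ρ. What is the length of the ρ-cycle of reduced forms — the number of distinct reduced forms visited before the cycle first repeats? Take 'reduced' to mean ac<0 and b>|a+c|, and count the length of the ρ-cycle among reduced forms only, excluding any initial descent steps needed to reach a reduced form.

D = 520, ⌊√D⌋ = 22
descent: ρ → (-13,0,10)
descent: ρ → (10,20,-3)  [lands on river]
river: ρ → (-3,22,3)
river: ρ → (3,20,-10)
river: ρ → (-10,20,3)
river: ρ → (3,22,-3)
river: ρ → (-3,20,10)
ρ-cycle length = 6 (tail of 2 descent steps not counted)

6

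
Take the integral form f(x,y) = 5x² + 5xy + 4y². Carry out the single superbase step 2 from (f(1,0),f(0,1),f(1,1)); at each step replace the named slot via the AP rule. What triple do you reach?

start (5,4,14) = (f(1,0),f(0,1),f(1,1))
replace slot 2: 2·(5+14) − 4 = 34 → (5,34,14)

5,34,14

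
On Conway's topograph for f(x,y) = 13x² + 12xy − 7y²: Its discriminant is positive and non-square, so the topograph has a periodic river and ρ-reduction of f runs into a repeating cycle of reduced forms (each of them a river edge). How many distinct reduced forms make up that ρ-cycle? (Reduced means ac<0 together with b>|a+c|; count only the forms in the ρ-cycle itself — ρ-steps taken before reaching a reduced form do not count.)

D = 508, ⌊√D⌋ = 22
river: ρ → (-7,16,9)
river: ρ → (9,20,-3)
river: ρ → (-3,22,2)
river: ρ → (2,22,-3)
river: ρ → (-3,20,9)
river: ρ → (9,16,-7)
river: ρ → (-7,12,13)
river: ρ → (13,14,-6)
river: ρ → (-6,22,1)
river: ρ → (1,22,-6)
river: ρ → (-6,14,13)
river: ρ → (13,12,-7)
ρ-cycle length = 12 (tail of 0 descent steps not counted)

12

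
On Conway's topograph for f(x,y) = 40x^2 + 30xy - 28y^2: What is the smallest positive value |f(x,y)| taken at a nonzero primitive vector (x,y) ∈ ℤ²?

river: ρ → (-28,26,42)
river: ρ → (42,58,-12)
river: ρ → (-12,62,32)
river: ρ → (32,66,-8)
river: ρ → (-8,62,48)
river: ρ → (48,34,-22)
river: ρ → (-22,54,28)
river: ρ → (28,58,-18)
river: ρ → (-18,50,40)
river: ρ → (40,30,-28)
closes: descent 0, river 10
min |a| on river = 8

8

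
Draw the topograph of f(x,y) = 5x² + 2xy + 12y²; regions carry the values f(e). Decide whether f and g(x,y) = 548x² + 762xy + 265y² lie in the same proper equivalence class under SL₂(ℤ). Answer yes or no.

D₁ = -236, D₂ = -236
f: reduced (well bottom): (5,2,12) with a≤c, −a<b≤a
g: translate: b→-334 (≡762 mod 1096), so (548,762,265)→(548,-334,51)
g: flip: (548,-334,51)→(51,334,548)
g: translate: b→28 (≡334 mod 102), so (51,334,548)→(51,28,5)
g: flip: (51,28,5)→(5,-28,51)
g: translate: b→2 (≡-28 mod 10), so (5,-28,51)→(5,2,12)
g: reduced (well bottom): (5,2,12) with a≤c, −a<b≤a
reduced forms (5, 2, 12) vs (5, 2, 12) ⇒ equivalent

yes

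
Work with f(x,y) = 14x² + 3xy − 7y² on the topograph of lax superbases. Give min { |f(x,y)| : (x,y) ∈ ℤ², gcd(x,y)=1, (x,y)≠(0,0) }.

descent: ρ → (-7,11,10)  [lands on river]
river: ρ → (10,9,-8)
river: ρ → (-8,7,11)
river: ρ → (11,15,-4)
river: ρ → (-4,17,7)
river: ρ → (7,11,-10)
river: ρ → (-10,9,8)
river: ρ → (8,7,-11)
river: ρ → (-11,15,4)
river: ρ → (4,17,-7)
closes: descent 1, river 10
min |a| on river = 4

4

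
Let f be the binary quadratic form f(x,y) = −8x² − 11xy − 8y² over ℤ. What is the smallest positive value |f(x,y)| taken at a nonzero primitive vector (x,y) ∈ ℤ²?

translate: b→-5 (≡11 mod 16), so (8,11,8)→(8,-5,5)
flip: (8,-5,5)→(5,5,8)
reduced (well bottom): (5,5,8) with a≤c, −a<b≤a
well minimum |f| = |-5| = 5 (negative-definite)

5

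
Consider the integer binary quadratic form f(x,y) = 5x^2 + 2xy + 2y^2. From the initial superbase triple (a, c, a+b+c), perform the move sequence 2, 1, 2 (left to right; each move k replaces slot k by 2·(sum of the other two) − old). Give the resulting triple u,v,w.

start (5,2,9) = (f(1,0),f(0,1),f(1,1))
replace slot 2: 2·(5+9) − 2 = 26 → (5,26,9)
replace slot 1: 2·(26+9) − 5 = 65 → (65,26,9)
replace slot 2: 2·(65+9) − 26 = 122 → (65,122,9)

65,122,9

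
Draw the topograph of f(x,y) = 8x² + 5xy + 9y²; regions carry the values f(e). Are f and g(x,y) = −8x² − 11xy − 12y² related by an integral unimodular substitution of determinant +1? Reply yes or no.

D₁ = -263, D₂ = -263
f: reduced (well bottom): (8,5,9) with a≤c, −a<b≤a
g is negative-definite; reduce −g:
−g: translate: b→-5 (≡11 mod 16), so (8,11,12)→(8,-5,9)
−g: reduced (well bottom): (8,-5,9) with a≤c, −a<b≤a
flip sign back: reduced form of g is (-8,5,-9)
reduced forms (8, 5, 9) vs (-8, 5, -9) ⇒ inequivalent

no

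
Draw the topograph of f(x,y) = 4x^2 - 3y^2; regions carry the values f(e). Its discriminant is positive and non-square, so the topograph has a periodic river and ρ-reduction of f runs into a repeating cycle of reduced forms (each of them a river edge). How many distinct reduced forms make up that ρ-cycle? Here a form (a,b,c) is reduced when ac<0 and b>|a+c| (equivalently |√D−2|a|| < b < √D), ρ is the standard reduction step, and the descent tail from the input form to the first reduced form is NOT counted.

D = 48, ⌊√D⌋ = 6
descent: ρ → (-3,6,1)  [lands on river]
river: ρ → (1,6,-3)
ρ-cycle length = 2 (tail of 1 descent step not counted)

2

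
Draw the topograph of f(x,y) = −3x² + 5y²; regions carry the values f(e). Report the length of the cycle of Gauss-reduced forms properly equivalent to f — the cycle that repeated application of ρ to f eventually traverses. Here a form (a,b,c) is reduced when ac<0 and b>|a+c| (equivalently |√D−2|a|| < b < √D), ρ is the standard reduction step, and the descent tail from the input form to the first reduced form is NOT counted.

D = 60, ⌊√D⌋ = 7
descent: ρ → (5,0,-3)
descent: ρ → (-3,6,2)  [lands on river]
river: ρ → (2,6,-3)
ρ-cycle length = 2 (tail of 2 descent steps not counted)

2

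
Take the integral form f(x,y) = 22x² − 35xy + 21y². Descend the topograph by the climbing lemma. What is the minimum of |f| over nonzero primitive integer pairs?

translate: b→9 (≡-35 mod 44), so (22,-35,21)→(22,9,8)
flip: (22,9,8)→(8,-9,22)
translate: b→7 (≡-9 mod 16), so (8,-9,22)→(8,7,21)
reduced (well bottom): (8,7,21) with a≤c, −a<b≤a
well minimum = a = 8

8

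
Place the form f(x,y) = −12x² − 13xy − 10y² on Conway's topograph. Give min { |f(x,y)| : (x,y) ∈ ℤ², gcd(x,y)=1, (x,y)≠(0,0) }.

translate: b→-11 (≡13 mod 24), so (12,13,10)→(12,-11,9)
flip: (12,-11,9)→(9,11,12)
translate: b→-7 (≡11 mod 18), so (9,11,12)→(9,-7,10)
reduced (well bottom): (9,-7,10) with a≤c, −a<b≤a
well minimum |f| = |-9| = 9 (negative-definite)

9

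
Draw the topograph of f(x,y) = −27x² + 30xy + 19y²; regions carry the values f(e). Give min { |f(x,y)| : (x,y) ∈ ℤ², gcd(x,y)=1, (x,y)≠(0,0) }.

river: ρ → (19,46,-11)
river: ρ → (-11,42,27)
river: ρ → (27,12,-26)
river: ρ → (-26,40,13)
river: ρ → (13,38,-29)
river: ρ → (-29,20,22)
river: ρ → (22,24,-27)
river: ρ → (-27,30,19)
closes: descent 0, river 8
min |a| on river = 11

11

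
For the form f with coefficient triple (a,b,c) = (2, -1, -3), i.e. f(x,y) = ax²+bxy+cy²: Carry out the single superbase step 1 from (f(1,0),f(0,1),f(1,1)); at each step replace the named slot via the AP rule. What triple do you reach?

start (2,-3,-2) = (f(1,0),f(0,1),f(1,1))
replace slot 1: 2·((-3)+(-2)) − 2 = -12 → (-12,-3,-2)

-12,-3,-2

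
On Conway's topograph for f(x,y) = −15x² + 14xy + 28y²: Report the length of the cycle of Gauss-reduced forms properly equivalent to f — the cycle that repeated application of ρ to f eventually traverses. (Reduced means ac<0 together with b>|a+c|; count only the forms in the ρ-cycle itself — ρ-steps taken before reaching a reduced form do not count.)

D = 1876, ⌊√D⌋ = 43
river: ρ → (28,42,-1)
river: ρ → (-1,42,28)
river: ρ → (28,14,-15)
river: ρ → (-15,16,27)
river: ρ → (27,38,-4)
river: ρ → (-4,42,7)
river: ρ → (7,42,-4)
river: ρ → (-4,38,27)
river: ρ → (27,16,-15)
river: ρ → (-15,14,28)
ρ-cycle length = 10 (tail of 0 descent steps not counted)

10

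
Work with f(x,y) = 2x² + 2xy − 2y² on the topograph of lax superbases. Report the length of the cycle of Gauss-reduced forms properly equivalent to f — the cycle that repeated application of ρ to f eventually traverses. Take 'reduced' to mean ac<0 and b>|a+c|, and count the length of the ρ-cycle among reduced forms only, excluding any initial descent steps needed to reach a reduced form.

D = 20, ⌊√D⌋ = 4
river: ρ → (-2,2,2)
river: ρ → (2,2,-2)
ρ-cycle length = 2 (tail of 0 descent steps not counted)

2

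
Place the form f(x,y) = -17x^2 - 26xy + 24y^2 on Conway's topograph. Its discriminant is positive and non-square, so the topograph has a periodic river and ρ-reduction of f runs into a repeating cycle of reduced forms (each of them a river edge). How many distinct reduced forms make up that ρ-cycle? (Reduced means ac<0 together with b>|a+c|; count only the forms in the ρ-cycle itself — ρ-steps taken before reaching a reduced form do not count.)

D = 2308, ⌊√D⌋ = 48
descent: ρ → (24,26,-17)  [lands on river]
river: ρ → (-17,42,8)
river: ρ → (8,38,-27)
river: ρ → (-27,16,19)
river: ρ → (19,22,-24)
river: ρ → (-24,26,17)
river: ρ → (17,42,-8)
river: ρ → (-8,38,27)
river: ρ → (27,16,-19)
river: ρ → (-19,22,24)
ρ-cycle length = 10 (tail of 1 descent step not counted)

10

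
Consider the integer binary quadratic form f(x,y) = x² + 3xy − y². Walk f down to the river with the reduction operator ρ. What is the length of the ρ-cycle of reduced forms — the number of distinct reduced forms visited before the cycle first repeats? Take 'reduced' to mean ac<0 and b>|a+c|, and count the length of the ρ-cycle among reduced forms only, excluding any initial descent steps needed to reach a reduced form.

D = 13, ⌊√D⌋ = 3
river: ρ → (-1,3,1)
river: ρ → (1,3,-1)
ρ-cycle length = 2 (tail of 0 descent steps not counted)

2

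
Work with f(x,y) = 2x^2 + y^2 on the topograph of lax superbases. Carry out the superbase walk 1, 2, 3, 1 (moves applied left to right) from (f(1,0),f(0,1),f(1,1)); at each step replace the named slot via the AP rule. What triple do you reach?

start (2,1,3) = (f(1,0),f(0,1),f(1,1))
replace slot 1: 2·(1+3) − 2 = 6 → (6,1,3)
replace slot 2: 2·(6+3) − 1 = 17 → (6,17,3)
replace slot 3: 2·(6+17) − 3 = 43 → (6,17,43)
replace slot 1: 2·(17+43) − 6 = 114 → (114,17,43)

114,17,43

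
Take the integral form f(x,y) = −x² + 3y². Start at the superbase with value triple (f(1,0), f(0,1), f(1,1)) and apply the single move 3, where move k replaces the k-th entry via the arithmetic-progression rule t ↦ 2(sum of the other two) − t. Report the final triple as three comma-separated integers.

start (-1,3,2) = (f(1,0),f(0,1),f(1,1))
replace slot 3: 2·((-1)+3) − 2 = 2 → (-1,3,2)

-1,3,2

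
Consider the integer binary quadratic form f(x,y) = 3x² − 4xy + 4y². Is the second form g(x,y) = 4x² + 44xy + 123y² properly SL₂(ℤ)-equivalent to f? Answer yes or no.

D₁ = -32, D₂ = -32
f: translate: b→2 (≡-4 mod 6), so (3,-4,4)→(3,2,3)
f: reduced (well bottom): (3,2,3) with a≤c, −a<b≤a
g: translate: b→4 (≡44 mod 8), so (4,44,123)→(4,4,3)
g: flip: (4,4,3)→(3,-4,4)
g: translate: b→2 (≡-4 mod 6), so (3,-4,4)→(3,2,3)
g: reduced (well bottom): (3,2,3) with a≤c, −a<b≤a
reduced forms (3, 2, 3) vs (3, 2, 3) ⇒ equivalent

yes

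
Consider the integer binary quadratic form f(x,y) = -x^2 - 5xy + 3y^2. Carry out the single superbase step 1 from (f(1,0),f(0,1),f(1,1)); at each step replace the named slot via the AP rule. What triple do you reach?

start (-1,3,-3) = (f(1,0),f(0,1),f(1,1))
replace slot 1: 2·(3+(-3)) − (-1) = 1 → (1,3,-3)

1,3,-3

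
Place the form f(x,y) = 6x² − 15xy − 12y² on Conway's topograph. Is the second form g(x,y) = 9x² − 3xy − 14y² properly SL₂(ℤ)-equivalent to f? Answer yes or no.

D₁ = 513, D₂ = 513
river cycle of f (length 6): (-12, 15, 6), (6, 21, -3), (-3, 21, 6), (6, 15, -12), (-12, 9, 9), (9, 9, -12)
river cycle of g (length 16): (9, 15, -8), (-8, 17, 7), (7, 11, -14), (-14, 17, 4), (4, 15, -18), (-18, 21, 1), (1, 21, -18), (-18, 15, 4), (4, 17, -14), (-14, 11, 7), … (6 more)
cycles differ ⇒ inequivalent

no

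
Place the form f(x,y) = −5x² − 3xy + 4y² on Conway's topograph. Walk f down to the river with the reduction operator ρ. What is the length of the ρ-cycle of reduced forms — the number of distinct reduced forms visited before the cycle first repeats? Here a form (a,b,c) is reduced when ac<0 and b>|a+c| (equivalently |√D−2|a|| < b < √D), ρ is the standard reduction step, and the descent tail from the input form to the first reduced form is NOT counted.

D = 89, ⌊√D⌋ = 9
descent: ρ → (4,3,-5)  [lands on river]
river: ρ → (-5,7,2)
river: ρ → (2,9,-1)
river: ρ → (-1,9,2)
river: ρ → (2,7,-5)
river: ρ → (-5,3,4)
river: ρ → (4,5,-4)
river: ρ → (-4,3,5)
river: ρ → (5,7,-2)
river: ρ → (-2,9,1)
river: ρ → (1,9,-2)
river: ρ → (-2,7,5)
river: ρ → (5,3,-4)
river: ρ → (-4,5,4)
ρ-cycle length = 14 (tail of 1 descent step not counted)

14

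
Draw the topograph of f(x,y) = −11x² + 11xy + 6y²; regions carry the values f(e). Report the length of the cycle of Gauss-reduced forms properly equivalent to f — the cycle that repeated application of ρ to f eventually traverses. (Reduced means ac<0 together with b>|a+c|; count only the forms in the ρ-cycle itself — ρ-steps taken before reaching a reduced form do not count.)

D = 385, ⌊√D⌋ = 19
river: ρ → (6,13,-9)
river: ρ → (-9,5,10)
river: ρ → (10,15,-4)
river: ρ → (-4,17,6)
river: ρ → (6,19,-1)
river: ρ → (-1,19,6)
river: ρ → (6,17,-4)
river: ρ → (-4,15,10)
river: ρ → (10,5,-9)
river: ρ → (-9,13,6)
river: ρ → (6,11,-11)
river: ρ → (-11,11,6)
ρ-cycle length = 12 (tail of 0 descent steps not counted)

12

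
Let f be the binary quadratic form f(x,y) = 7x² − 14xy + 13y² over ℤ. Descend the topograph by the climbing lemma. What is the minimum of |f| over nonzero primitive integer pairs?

translate: b→0 (≡-14 mod 14), so (7,-14,13)→(7,0,6)
flip: (7,0,6)→(6,0,7)
reduced (well bottom): (6,0,7) with a≤c, −a<b≤a
well minimum = a = 6

6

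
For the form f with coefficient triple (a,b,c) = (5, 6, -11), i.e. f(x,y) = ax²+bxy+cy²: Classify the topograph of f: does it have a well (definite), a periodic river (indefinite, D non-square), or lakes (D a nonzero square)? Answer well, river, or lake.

D = b²−4ac = 6² − 4·5·(-11) = 256
D = 16² is a perfect square ⇒ form factors over ℤ ⇒ lakes

lake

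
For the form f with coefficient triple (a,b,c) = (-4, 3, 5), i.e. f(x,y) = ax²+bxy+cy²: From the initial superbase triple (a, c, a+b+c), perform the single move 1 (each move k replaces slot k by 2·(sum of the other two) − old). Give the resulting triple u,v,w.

start (-4,5,4) = (f(1,0),f(0,1),f(1,1))
replace slot 1: 2·(5+4) − (-4) = 22 → (22,5,4)

22,5,4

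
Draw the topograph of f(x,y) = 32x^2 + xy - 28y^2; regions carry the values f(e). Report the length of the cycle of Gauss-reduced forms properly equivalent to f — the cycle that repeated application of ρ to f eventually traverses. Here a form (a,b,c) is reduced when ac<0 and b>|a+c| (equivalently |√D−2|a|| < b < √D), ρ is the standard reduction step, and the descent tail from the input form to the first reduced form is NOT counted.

D = 3585, ⌊√D⌋ = 59
descent: ρ → (-28,55,5)  [lands on river]
river: ρ → (5,55,-28)
river: ρ → (-28,57,3)
river: ρ → (3,57,-28)
ρ-cycle length = 4 (tail of 1 descent step not counted)

4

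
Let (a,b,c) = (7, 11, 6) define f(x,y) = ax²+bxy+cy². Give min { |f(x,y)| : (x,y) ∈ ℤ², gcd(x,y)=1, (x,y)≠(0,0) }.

translate: b→-3 (≡11 mod 14), so (7,11,6)→(7,-3,2)
flip: (7,-3,2)→(2,3,7)
translate: b→-1 (≡3 mod 4), so (2,3,7)→(2,-1,6)
reduced (well bottom): (2,-1,6) with a≤c, −a<b≤a
well minimum = a = 2

2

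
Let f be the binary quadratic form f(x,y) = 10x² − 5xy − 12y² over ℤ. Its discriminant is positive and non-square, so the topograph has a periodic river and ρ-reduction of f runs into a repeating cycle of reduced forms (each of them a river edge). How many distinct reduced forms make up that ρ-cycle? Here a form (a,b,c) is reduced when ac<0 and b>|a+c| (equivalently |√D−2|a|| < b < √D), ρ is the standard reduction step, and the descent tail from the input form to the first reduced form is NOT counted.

D = 505, ⌊√D⌋ = 22
descent: ρ → (-12,5,10)  [lands on river]
river: ρ → (10,15,-7)
river: ρ → (-7,13,12)
river: ρ → (12,11,-8)
river: ρ → (-8,21,2)
river: ρ → (2,19,-18)
river: ρ → (-18,17,3)
river: ρ → (3,19,-12)
ρ-cycle length = 8 (tail of 1 descent step not counted)

8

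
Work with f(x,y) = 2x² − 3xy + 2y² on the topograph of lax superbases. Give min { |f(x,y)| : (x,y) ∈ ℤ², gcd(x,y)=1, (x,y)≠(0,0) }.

translate: b→1 (≡-3 mod 4), so (2,-3,2)→(2,1,1)
flip: (2,1,1)→(1,-1,2)
translate: b→1 (≡-1 mod 2), so (1,-1,2)→(1,1,2)
reduced (well bottom): (1,1,2) with a≤c, −a<b≤a
well minimum = a = 1

1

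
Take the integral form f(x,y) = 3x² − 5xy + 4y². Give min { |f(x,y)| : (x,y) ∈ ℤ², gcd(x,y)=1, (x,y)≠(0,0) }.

translate: b→1 (≡-5 mod 6), so (3,-5,4)→(3,1,2)
flip: (3,1,2)→(2,-1,3)
reduced (well bottom): (2,-1,3) with a≤c, −a<b≤a
well minimum = a = 2

2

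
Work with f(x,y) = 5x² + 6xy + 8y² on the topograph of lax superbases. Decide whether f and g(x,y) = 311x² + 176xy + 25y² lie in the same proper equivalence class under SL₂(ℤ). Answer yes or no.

D₁ = -124, D₂ = -124
f: translate: b→-4 (≡6 mod 10), so (5,6,8)→(5,-4,7)
f: reduced (well bottom): (5,-4,7) with a≤c, −a<b≤a
g: flip: (311,176,25)→(25,-176,311)
g: translate: b→24 (≡-176 mod 50), so (25,-176,311)→(25,24,7)
g: flip: (25,24,7)→(7,-24,25)
g: translate: b→4 (≡-24 mod 14), so (7,-24,25)→(7,4,5)
g: flip: (7,4,5)→(5,-4,7)
g: reduced (well bottom): (5,-4,7) with a≤c, −a<b≤a
reduced forms (5, -4, 7) vs (5, -4, 7) ⇒ equivalent

yes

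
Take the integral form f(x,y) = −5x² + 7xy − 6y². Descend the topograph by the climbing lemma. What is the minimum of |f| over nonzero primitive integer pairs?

translate: b→3 (≡-7 mod 10), so (5,-7,6)→(5,3,4)
flip: (5,3,4)→(4,-3,5)
reduced (well bottom): (4,-3,5) with a≤c, −a<b≤a
well minimum |f| = |-4| = 4 (negative-definite)

4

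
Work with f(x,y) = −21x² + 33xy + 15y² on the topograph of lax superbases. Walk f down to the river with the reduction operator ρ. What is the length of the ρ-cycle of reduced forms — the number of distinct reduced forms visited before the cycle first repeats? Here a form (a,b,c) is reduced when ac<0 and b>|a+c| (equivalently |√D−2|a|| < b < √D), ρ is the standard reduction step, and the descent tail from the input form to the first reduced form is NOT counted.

D = 2349, ⌊√D⌋ = 48
river: ρ → (15,27,-27)
river: ρ → (-27,27,15)
river: ρ → (15,33,-21)
river: ρ → (-21,9,27)
river: ρ → (27,45,-3)
river: ρ → (-3,45,27)
river: ρ → (27,9,-21)
river: ρ → (-21,33,15)
ρ-cycle length = 8 (tail of 0 descent steps not counted)

8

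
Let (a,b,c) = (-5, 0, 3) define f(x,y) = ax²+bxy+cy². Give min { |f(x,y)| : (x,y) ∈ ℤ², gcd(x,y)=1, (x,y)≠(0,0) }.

descent: ρ → (3,6,-2)  [lands on river]
river: ρ → (-2,6,3)
closes: descent 1, river 2
min |a| on river = 2

2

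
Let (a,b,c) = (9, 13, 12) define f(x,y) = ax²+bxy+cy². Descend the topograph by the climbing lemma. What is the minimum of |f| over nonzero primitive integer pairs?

translate: b→-5 (≡13 mod 18), so (9,13,12)→(9,-5,8)
flip: (9,-5,8)→(8,5,9)
reduced (well bottom): (8,5,9) with a≤c, −a<b≤a
well minimum = a = 8

8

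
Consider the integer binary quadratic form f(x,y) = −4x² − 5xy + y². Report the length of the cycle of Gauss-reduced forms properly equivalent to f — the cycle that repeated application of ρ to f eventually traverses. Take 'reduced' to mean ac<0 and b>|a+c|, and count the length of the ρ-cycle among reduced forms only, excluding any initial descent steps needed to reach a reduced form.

D = 41, ⌊√D⌋ = 6
descent: ρ → (1,5,-4)  [lands on river]
river: ρ → (-4,3,2)
river: ρ → (2,5,-2)
river: ρ → (-2,3,4)
river: ρ → (4,5,-1)
river: ρ → (-1,5,4)
river: ρ → (4,3,-2)
river: ρ → (-2,5,2)
river: ρ → (2,3,-4)
river: ρ → (-4,5,1)
ρ-cycle length = 10 (tail of 1 descent step not counted)

10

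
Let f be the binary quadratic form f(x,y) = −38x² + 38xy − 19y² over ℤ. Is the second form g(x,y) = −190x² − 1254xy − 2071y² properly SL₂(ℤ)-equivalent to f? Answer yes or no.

D₁ = -1444, D₂ = -1444
f is negative-definite; reduce −f:
−f: translate: b→38 (≡-38 mod 76), so (38,-38,19)→(38,38,19)
−f: flip: (38,38,19)→(19,-38,38)
−f: translate: b→0 (≡-38 mod 38), so (19,-38,38)→(19,0,19)
−f: reduced (well bottom): (19,0,19) with a≤c, −a<b≤a
flip sign back: reduced form of f is (-19,0,-19)
g is negative-definite; reduce −g:
−g: translate: b→114 (≡1254 mod 380), so (190,1254,2071)→(190,114,19)
−g: flip: (190,114,19)→(19,-114,190)
−g: translate: b→0 (≡-114 mod 38), so (19,-114,190)→(19,0,19)
−g: reduced (well bottom): (19,0,19) with a≤c, −a<b≤a
flip sign back: reduced form of g is (-19,0,-19)
reduced forms (-19, 0, -19) vs (-19, 0, -19) ⇒ equivalent

yes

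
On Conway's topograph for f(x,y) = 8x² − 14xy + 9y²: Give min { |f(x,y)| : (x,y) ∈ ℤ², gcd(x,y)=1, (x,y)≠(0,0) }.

translate: b→2 (≡-14 mod 16), so (8,-14,9)→(8,2,3)
flip: (8,2,3)→(3,-2,8)
reduced (well bottom): (3,-2,8) with a≤c, −a<b≤a
well minimum = a = 3

3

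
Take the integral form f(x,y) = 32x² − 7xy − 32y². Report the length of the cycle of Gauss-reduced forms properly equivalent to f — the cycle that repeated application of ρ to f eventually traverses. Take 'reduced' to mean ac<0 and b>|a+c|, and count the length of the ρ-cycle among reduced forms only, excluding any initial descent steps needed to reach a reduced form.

D = 4145, ⌊√D⌋ = 64
descent: ρ → (-32,7,32)  [lands on river]
river: ρ → (32,57,-7)
river: ρ → (-7,55,40)
river: ρ → (40,25,-22)
river: ρ → (-22,63,2)
river: ρ → (2,61,-53)
river: ρ → (-53,45,10)
river: ρ → (10,55,-28)
river: ρ → (-28,57,8)
river: ρ → (8,55,-35)
river: ρ → (-35,15,28)
river: ρ → (28,41,-22)
river: ρ → (-22,47,22)
river: ρ → (22,41,-28)
river: ρ → (-28,15,35)
river: ρ → (35,55,-8)
river: ρ → (-8,57,28)
river: ρ → (28,55,-10)
river: ρ → (-10,45,53)
river: ρ → (53,61,-2)
river: ρ → (-2,63,22)
river: ρ → (22,25,-40)
river: ρ → (-40,55,7)
river: ρ → (7,57,-32)
ρ-cycle length = 24 (tail of 1 descent step not counted)

24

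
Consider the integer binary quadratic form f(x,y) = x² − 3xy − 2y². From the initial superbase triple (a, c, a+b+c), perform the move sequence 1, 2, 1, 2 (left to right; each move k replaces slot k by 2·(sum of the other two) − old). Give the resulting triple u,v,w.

start (1,-2,-4) = (f(1,0),f(0,1),f(1,1))
replace slot 1: 2·((-2)+(-4)) − 1 = -13 → (-13,-2,-4)
replace slot 2: 2·((-13)+(-4)) − (-2) = -32 → (-13,-32,-4)
replace slot 1: 2·((-32)+(-4)) − (-13) = -59 → (-59,-32,-4)
replace slot 2: 2·((-59)+(-4)) − (-32) = -94 → (-59,-94,-4)

-59,-94,-4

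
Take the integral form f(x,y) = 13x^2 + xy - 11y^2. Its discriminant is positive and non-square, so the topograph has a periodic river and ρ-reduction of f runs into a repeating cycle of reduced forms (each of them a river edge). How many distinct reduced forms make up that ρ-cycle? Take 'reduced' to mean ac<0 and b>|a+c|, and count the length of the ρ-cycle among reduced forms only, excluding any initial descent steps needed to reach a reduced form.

D = 573, ⌊√D⌋ = 23
descent: ρ → (-11,21,3)  [lands on river]
river: ρ → (3,21,-11)
river: ρ → (-11,23,1)
river: ρ → (1,23,-11)
ρ-cycle length = 4 (tail of 1 descent step not counted)

4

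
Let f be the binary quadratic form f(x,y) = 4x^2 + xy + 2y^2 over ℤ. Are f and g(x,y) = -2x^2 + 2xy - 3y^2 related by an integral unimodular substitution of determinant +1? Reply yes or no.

D₁ = -31, D₂ = -20
discriminants differ ⇒ not SL₂(ℤ)-equivalent

no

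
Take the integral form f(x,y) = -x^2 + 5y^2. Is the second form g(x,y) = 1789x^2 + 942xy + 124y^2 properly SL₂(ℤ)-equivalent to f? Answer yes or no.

D₁ = 20, D₂ = 20
river cycle of f (length 2): (-1, 4, 1), (1, 4, -1)
river cycle of g (length 2): (-1, 4, 1), (1, 4, -1)
cycles coincide ⇒ equivalent

yes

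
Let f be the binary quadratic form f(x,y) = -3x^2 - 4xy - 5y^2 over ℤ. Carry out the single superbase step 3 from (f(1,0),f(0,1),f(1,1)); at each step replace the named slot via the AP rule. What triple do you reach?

start (-3,-5,-12) = (f(1,0),f(0,1),f(1,1))
replace slot 3: 2·((-3)+(-5)) − (-12) = -4 → (-3,-5,-4)

-3,-5,-4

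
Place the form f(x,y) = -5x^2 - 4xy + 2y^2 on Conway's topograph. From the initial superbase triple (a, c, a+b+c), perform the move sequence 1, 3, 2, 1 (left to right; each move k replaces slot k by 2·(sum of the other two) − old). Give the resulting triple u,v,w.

start (-5,2,-7) = (f(1,0),f(0,1),f(1,1))
replace slot 1: 2·(2+(-7)) − (-5) = -5 → (-5,2,-7)
replace slot 3: 2·((-5)+2) − (-7) = 1 → (-5,2,1)
replace slot 2: 2·((-5)+1) − 2 = -10 → (-5,-10,1)
replace slot 1: 2·((-10)+1) − (-5) = -13 → (-13,-10,1)

-13,-10,1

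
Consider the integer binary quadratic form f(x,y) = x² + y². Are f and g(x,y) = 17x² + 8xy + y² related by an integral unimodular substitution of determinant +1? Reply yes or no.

D₁ = -4, D₂ = -4
f: reduced (well bottom): (1,0,1) with a≤c, −a<b≤a
g: flip: (17,8,1)→(1,-8,17)
g: translate: b→0 (≡-8 mod 2), so (1,-8,17)→(1,0,1)
g: reduced (well bottom): (1,0,1) with a≤c, −a<b≤a
reduced forms (1, 0, 1) vs (1, 0, 1) ⇒ equivalent

yes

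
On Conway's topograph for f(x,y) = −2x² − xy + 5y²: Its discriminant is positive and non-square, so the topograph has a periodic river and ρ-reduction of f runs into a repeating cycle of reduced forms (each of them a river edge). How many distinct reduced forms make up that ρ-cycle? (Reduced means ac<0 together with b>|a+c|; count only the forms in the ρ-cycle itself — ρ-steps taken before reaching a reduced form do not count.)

D = 41, ⌊√D⌋ = 6
descent: ρ → (5,1,-2)
descent: ρ → (-2,3,4)  [lands on river]
river: ρ → (4,5,-1)
river: ρ → (-1,5,4)
river: ρ → (4,3,-2)
river: ρ → (-2,5,2)
river: ρ → (2,3,-4)
river: ρ → (-4,5,1)
river: ρ → (1,5,-4)
river: ρ → (-4,3,2)
river: ρ → (2,5,-2)
ρ-cycle length = 10 (tail of 2 descent steps not counted)

10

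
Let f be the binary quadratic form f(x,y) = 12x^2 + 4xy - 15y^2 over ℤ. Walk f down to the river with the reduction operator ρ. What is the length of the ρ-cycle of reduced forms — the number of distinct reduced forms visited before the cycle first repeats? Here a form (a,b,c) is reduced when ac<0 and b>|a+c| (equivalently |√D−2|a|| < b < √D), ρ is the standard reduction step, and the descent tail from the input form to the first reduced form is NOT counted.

D = 736, ⌊√D⌋ = 27
river: ρ → (-15,26,1)
river: ρ → (1,26,-15)
river: ρ → (-15,4,12)
river: ρ → (12,20,-7)
river: ρ → (-7,22,9)
river: ρ → (9,14,-15)
river: ρ → (-15,16,8)
river: ρ → (8,16,-15)
river: ρ → (-15,14,9)
river: ρ → (9,22,-7)
river: ρ → (-7,20,12)
river: ρ → (12,4,-15)
ρ-cycle length = 12 (tail of 0 descent steps not counted)

12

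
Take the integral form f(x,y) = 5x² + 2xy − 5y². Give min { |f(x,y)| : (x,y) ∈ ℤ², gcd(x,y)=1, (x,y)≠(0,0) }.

river: ρ → (-5,8,2)
river: ρ → (2,8,-5)
river: ρ → (-5,2,5)
river: ρ → (5,8,-2)
river: ρ → (-2,8,5)
river: ρ → (5,2,-5)
closes: descent 0, river 6
min |a| on river = 2

2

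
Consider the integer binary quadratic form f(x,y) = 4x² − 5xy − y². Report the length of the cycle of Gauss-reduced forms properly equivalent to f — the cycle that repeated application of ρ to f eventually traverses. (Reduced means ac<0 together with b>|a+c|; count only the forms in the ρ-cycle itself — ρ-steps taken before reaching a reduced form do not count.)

D = 41, ⌊√D⌋ = 6
descent: ρ → (-1,5,4)  [lands on river]
river: ρ → (4,3,-2)
river: ρ → (-2,5,2)
river: ρ → (2,3,-4)
river: ρ → (-4,5,1)
river: ρ → (1,5,-4)
river: ρ → (-4,3,2)
river: ρ → (2,5,-2)
river: ρ → (-2,3,4)
river: ρ → (4,5,-1)
ρ-cycle length = 10 (tail of 1 descent step not counted)

10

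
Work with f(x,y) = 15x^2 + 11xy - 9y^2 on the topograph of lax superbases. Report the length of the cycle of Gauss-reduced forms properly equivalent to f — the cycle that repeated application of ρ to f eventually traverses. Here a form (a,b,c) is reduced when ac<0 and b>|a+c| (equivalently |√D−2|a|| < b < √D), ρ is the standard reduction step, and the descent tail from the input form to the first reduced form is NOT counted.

D = 661, ⌊√D⌋ = 25
river: ρ → (-9,25,1)
river: ρ → (1,25,-9)
river: ρ → (-9,11,15)
river: ρ → (15,19,-5)
river: ρ → (-5,21,11)
river: ρ → (11,23,-3)
river: ρ → (-3,25,3)
river: ρ → (3,23,-11)
river: ρ → (-11,21,5)
river: ρ → (5,19,-15)
river: ρ → (-15,11,9)
river: ρ → (9,25,-1)
river: ρ → (-1,25,9)
river: ρ → (9,11,-15)
river: ρ → (-15,19,5)
river: ρ → (5,21,-11)
river: ρ → (-11,23,3)
river: ρ → (3,25,-3)
river: ρ → (-3,23,11)
river: ρ → (11,21,-5)
river: ρ → (-5,19,15)
river: ρ → (15,11,-9)
ρ-cycle length = 22 (tail of 0 descent steps not counted)

22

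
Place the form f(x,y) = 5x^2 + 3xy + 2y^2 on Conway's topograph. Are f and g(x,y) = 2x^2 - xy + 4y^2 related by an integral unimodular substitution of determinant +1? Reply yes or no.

D₁ = -31, D₂ = -31
f: flip: (5,3,2)→(2,-3,5)
f: translate: b→1 (≡-3 mod 4), so (2,-3,5)→(2,1,4)
f: reduced (well bottom): (2,1,4) with a≤c, −a<b≤a
g: reduced (well bottom): (2,-1,4) with a≤c, −a<b≤a
reduced forms (2, 1, 4) vs (2, -1, 4) ⇒ inequivalent

no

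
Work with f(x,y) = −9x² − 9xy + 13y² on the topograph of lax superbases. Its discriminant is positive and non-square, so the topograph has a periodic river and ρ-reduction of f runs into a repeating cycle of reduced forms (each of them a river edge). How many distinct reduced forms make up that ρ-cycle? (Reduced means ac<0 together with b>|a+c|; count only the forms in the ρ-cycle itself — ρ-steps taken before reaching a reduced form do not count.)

D = 549, ⌊√D⌋ = 23
descent: ρ → (13,9,-9)  [lands on river]
river: ρ → (-9,9,13)
river: ρ → (13,17,-5)
river: ρ → (-5,23,1)
river: ρ → (1,23,-5)
river: ρ → (-5,17,13)
ρ-cycle length = 6 (tail of 1 descent step not counted)

6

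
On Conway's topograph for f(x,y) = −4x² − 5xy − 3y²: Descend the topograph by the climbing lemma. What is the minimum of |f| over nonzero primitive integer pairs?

translate: b→-3 (≡5 mod 8), so (4,5,3)→(4,-3,2)
flip: (4,-3,2)→(2,3,4)
translate: b→-1 (≡3 mod 4), so (2,3,4)→(2,-1,3)
reduced (well bottom): (2,-1,3) with a≤c, −a<b≤a
well minimum |f| = |-2| = 2 (negative-definite)

2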